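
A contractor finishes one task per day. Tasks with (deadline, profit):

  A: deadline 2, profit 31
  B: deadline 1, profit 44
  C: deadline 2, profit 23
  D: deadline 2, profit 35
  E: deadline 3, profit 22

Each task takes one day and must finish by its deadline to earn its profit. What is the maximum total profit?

101

Sort by profit descending; place each in the latest free slot ≤ its deadline.
By profit: B(d1,44), D(d2,35), A(d2,31), C(d2,23), E(d3,22)
B→slot 1; D→slot 2; A skipped; C skipped; E→slot 3.
Profit = 44 + 35 + 22 = 101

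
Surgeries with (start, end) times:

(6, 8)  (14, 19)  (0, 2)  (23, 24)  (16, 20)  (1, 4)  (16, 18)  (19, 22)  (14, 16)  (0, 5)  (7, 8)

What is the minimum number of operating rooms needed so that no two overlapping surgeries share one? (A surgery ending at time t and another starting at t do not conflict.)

Count concurrent intervals with a sweep; the peak is the room count.
Events (time:±→running): 0:+→1 0:+→2 1:+→3 … peak 3.

3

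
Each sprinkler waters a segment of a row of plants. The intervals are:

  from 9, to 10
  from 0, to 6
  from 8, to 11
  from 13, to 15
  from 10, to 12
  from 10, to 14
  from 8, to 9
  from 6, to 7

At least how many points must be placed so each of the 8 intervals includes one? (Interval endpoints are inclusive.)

Sort by right endpoint; whenever an interval is uncovered, place a point at its right end.
Sorted: [0,6] [6,7] [8,9] [9,10] [8,11] [10,12] [10,14] [13,15]
{[0,6],[6,7]} hit by 6; {[8,9],[9,10],[8,11]} hit by 9; {[10,12],[10,14]} hit by 12; {[13,15]} hit by 15.
Points: 6, 9, 12, 15 (4 total).

4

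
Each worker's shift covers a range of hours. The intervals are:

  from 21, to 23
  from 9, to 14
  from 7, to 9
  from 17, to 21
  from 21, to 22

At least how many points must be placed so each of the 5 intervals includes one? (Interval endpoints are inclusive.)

Sort by right endpoint; whenever an interval is uncovered, place a point at its right end.
By right end: [7,9]  [9,14]  [17,21]  [21,22]  [21,23]
[7,9] uncovered → point at 9; [17,21] uncovered → point at 21.
Points: 9, 21 (2 total).

2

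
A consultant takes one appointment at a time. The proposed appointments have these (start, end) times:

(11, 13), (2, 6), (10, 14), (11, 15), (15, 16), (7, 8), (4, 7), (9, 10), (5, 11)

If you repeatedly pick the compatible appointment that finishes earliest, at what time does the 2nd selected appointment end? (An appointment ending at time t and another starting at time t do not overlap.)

8

Greedy by earliest finish: after sorting by end time, pick each interval compatible with the last pick.
Sorted by end: (2,6)  (4,7)  (7,8)  (9,10)  (5,11)  (11,13)  (10,14)  (11,15)  (15,16)
take (2,6); skip (4,7); take (7,8); take (9,10); take (11,13); take (15,16).
Selected: (2,6) (7,8) (9,10) (11,13) (15,16)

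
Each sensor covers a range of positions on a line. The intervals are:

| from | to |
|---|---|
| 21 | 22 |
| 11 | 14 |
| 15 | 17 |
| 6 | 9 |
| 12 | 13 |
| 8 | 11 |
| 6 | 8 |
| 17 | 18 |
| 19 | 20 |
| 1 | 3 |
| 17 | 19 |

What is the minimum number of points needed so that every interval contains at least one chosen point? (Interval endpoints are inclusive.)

Sort by right endpoint; whenever an interval is uncovered, place a point at its right end.
By right end: [1,3]  [6,8]  [6,9]  [8,11]  [12,13]  [11,14]  [15,17]  [17,18]  [17,19]  [19,20]  [21,22]
[1,3] uncovered → point at 3; [6,8] uncovered → point at 8; [12,13] uncovered → point at 13; [15,17] uncovered → point at 17; [19,20] uncovered → point at 20; [21,22] uncovered → point at 22.
Points: 3, 8, 13, 17, 20, 22 (6 total).

6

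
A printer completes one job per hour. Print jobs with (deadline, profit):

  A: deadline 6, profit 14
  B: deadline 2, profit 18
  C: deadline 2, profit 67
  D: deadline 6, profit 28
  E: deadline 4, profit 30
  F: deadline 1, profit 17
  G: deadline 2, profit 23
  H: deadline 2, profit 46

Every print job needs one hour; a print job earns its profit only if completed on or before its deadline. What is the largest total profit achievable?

185

By profit: C(d2,67), H(d2,46), E(d4,30), D(d6,28), G(d2,23), B(d2,18), F(d1,17), A(d6,14)
C→slot 2; H→slot 1; E→slot 4; D→slot 6; G skipped; B skipped; F skipped; A→slot 5.
Profit = 46 + 67 + 30 + 14 + 28 = 185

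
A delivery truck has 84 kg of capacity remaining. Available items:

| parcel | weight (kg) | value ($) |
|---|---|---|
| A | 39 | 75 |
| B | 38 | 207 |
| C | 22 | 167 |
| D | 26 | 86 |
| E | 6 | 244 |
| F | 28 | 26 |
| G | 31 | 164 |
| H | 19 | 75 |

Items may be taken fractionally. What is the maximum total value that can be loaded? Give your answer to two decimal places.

Order: E (244/6=40.67) > C (167/22=7.59) > B (207/38=5.45) > G (164/31=5.29) > H (75/19=3.95) > D (86/26=3.31) > A (75/39=1.92) > F (26/28=0.93)
Fill: take E (6 @ 244) → take C (22 @ 167) → take B (38 @ 207) → take 18/31 of G → 95.23; 84/84 used.
Total value = 713.23

713.23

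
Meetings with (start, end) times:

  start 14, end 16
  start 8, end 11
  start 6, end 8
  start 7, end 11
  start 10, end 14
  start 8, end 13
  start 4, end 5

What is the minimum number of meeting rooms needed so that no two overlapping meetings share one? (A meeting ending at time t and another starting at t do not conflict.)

4

starts: [4, 6, 7, 8, 8, 10, 14]
ends:   [5, 8, 11, 11, 13, 14, 16]
s4→1 e5→0 s6→1 s7→2 e8→1 s8→2 s8→3 s10→4  — peak 4.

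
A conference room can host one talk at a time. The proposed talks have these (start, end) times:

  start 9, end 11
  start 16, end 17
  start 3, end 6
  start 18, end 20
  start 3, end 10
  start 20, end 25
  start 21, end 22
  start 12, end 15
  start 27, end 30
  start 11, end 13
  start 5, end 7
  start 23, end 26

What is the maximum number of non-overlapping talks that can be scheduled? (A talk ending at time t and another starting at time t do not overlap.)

8

Sort by end time and greedily take each interval whose start is ≥ the last chosen end.
By end time: (3,6), (5,7), (3,10), (9,11), (11,13), (12,15), (16,17), (18,20), (21,22), (20,25), (23,26), (27,30).
Pick (3,6); next start ≥ 6 → (9,11); next start ≥ 11 → (11,13); next start ≥ 13 → (16,17); next start ≥ 17 → (18,20); next start ≥ 20 → (21,22); next start ≥ 22 → (23,26); next start ≥ 26 → (27,30).
Selected 8 talks.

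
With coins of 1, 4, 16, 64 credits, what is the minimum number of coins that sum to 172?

Greedy: take as many of the largest coin as possible, then repeat with the remainder.
172 = 2×64 + 2×16 + 3×4
Total coins = 2 + 2 + 3 = 7

7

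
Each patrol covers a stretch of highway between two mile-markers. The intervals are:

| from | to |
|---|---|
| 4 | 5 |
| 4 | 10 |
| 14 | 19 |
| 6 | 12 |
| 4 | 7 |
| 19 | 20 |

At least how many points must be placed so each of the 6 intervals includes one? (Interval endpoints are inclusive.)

3

Sort by right endpoint; whenever an interval is uncovered, place a point at its right end.
By right end: [4,5]  [4,7]  [4,10]  [6,12]  [14,19]  [19,20]
[4,5] uncovered → point at 5; [6,12] uncovered → point at 12; [14,19] uncovered → point at 19.
Points: 5, 12, 19 (3 total).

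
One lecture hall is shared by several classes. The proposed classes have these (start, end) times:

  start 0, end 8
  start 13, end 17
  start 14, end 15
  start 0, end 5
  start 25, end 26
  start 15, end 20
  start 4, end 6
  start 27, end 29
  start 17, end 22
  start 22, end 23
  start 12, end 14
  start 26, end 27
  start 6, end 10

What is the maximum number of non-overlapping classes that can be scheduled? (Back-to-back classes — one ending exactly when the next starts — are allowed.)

9

By end time: (0,5), (4,6), (0,8), (6,10), (12,14), (14,15), (13,17), (15,20), (17,22), (22,23), (25,26), (26,27), (27,29).
Pick (0,5); next start ≥ 5 → (6,10); next start ≥ 10 → (12,14); next start ≥ 14 → (14,15); next start ≥ 15 → (15,20); next start ≥ 20 → (22,23); next start ≥ 23 → (25,26); next start ≥ 26 → (26,27); next start ≥ 27 → (27,29).
Selected 9 classes.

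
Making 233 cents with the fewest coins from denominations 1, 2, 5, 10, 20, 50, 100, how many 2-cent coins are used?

1

233 − 2×100→33 − 1×20→13 − 1×10→3 − 1×2→1 − 1×1→0
Count of 2: 1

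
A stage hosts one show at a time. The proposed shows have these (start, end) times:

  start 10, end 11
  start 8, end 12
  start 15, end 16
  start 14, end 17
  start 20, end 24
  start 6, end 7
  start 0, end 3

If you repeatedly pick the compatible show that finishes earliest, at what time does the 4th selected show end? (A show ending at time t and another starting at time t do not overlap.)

Sorted by end: (0,3)  (6,7)  (10,11)  (8,12)  (15,16)  (14,17)  (20,24)
take (0,3); take (6,7); take (10,11); take (15,16); skip (14,17); take (20,24).
Selected: (0,3) (6,7) (10,11) (15,16) (20,24)

16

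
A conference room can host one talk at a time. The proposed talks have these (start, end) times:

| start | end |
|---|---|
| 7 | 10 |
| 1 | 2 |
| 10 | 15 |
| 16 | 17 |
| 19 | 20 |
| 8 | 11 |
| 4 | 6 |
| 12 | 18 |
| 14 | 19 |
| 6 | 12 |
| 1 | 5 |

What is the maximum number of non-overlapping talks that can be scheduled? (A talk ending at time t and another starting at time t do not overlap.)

6

By end time: (1,2), (1,5), (4,6), (7,10), (8,11), (6,12), (10,15), (16,17), (12,18), (14,19), (19,20).
Pick (1,2); next start ≥ 2 → (4,6); next start ≥ 6 → (7,10); next start ≥ 10 → (10,15); next start ≥ 15 → (16,17); next start ≥ 17 → (19,20).
Selected 6 talks.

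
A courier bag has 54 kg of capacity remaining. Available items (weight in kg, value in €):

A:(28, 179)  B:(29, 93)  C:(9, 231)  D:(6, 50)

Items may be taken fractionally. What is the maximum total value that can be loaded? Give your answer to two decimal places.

Order: C (231/9=25.67) > D (50/6=8.33) > A (179/28=6.39) > B (93/29=3.21)
Fill: take C (9 @ 231) → take D (6 @ 50) → take A (28 @ 179) → take 11/29 of B → 35.28; 54/54 used.
Total value = 495.28

495.28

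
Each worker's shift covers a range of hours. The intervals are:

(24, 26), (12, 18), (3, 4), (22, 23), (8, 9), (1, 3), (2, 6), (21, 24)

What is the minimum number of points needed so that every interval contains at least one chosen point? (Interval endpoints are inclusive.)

5

Sort by right endpoint; whenever an interval is uncovered, place a point at its right end.
By right end: [1,3]  [3,4]  [2,6]  [8,9]  [12,18]  [22,23]  [21,24]  [24,26]
[1,3] uncovered → point at 3; [8,9] uncovered → point at 9; [12,18] uncovered → point at 18; [22,23] uncovered → point at 23; [24,26] uncovered → point at 26.
Points: 3, 9, 18, 23, 26 (5 total).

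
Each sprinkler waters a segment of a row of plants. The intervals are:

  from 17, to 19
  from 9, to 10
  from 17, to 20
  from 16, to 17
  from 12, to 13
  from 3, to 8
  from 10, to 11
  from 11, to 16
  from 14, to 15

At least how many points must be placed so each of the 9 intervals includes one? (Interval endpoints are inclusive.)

5

Sorted: [3,8] [9,10] [10,11] [12,13] [14,15] [11,16] [16,17] [17,19] [17,20]
{[3,8]} hit by 8; {[9,10],[10,11]} hit by 10; {[12,13]} hit by 13; {[14,15],[11,16]} hit by 15; {[16,17],[17,19],[17,20]} hit by 17.
Points: 8, 10, 13, 15, 17 (5 total).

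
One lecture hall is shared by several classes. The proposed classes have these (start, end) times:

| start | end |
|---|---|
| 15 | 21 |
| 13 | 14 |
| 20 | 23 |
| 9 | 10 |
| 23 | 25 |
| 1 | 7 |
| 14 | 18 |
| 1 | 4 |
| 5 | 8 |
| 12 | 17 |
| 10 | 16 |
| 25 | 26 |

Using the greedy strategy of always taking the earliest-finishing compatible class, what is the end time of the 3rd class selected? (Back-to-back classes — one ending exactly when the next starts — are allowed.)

Sort by end time and greedily take each interval whose start is ≥ the last chosen end.
Sorted by end: (1,4)  (1,7)  (5,8)  (9,10)  (13,14)  (10,16)  (12,17)  (14,18)  (15,21)  (20,23)  (23,25)  (25,26)
take (1,4); take (5,8); take (9,10); take (13,14); skip (10,16); take (14,18); take (20,23); take (23,25); take (25,26).
Selected: (1,4) (5,8) (9,10) (13,14) (14,18) (20,23) (23,25) (25,26)

10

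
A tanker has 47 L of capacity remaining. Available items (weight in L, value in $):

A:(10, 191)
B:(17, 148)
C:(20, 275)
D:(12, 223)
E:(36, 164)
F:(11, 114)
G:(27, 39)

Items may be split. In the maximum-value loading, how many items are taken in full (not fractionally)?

3

Sort by value per unit weight and fill in that order.
Ratios (sorted): A 19.10, D 18.58, C 13.75, F 10.36, B 8.71, E 4.56, G 1.44
take A (10 @ 191); take D (12 @ 223); take C (20 @ 275); take 5/11 of F → 51.82. Capacity used 47/47.
3 item(s) taken whole; one partial (take 5/11 of F).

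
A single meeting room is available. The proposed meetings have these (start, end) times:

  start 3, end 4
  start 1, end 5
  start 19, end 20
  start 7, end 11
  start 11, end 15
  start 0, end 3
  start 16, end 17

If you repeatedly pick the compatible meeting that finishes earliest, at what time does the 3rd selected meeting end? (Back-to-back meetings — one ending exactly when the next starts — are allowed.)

Greedy by earliest finish: after sorting by end time, pick each interval compatible with the last pick.
By end time: (0,3), (3,4), (1,5), (7,11), (11,15), (16,17), (19,20).
Pick (0,3); next start ≥ 3 → (3,4); next start ≥ 4 → (7,11); next start ≥ 11 → (11,15); next start ≥ 15 → (16,17); next start ≥ 17 → (19,20).
Selected: (0,3) (3,4) (7,11) (11,15) (16,17) (19,20)

11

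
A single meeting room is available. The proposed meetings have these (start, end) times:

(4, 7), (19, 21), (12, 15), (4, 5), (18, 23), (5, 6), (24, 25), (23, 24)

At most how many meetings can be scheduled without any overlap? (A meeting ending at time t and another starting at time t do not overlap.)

Greedy by earliest finish: after sorting by end time, pick each interval compatible with the last pick.
Sorted by end: (4,5)  (5,6)  (4,7)  (12,15)  (19,21)  (18,23)  (23,24)  (24,25)
take (4,5); take (5,6); skip (4,7); take (12,15); take (19,21); take (23,24); take (24,25).
Selected 6 meetings.

6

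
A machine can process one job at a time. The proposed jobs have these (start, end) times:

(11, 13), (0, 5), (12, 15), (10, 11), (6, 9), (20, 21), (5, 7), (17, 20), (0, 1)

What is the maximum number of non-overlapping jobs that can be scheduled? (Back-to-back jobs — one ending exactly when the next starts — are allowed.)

6

Greedy by earliest finish: after sorting by end time, pick each interval compatible with the last pick.
By end time: (0,1), (0,5), (5,7), (6,9), (10,11), (11,13), (12,15), (17,20), (20,21).
Pick (0,1); next start ≥ 1 → (5,7); next start ≥ 7 → (10,11); next start ≥ 11 → (11,13); next start ≥ 13 → (17,20); next start ≥ 20 → (20,21).
Selected 6 jobs.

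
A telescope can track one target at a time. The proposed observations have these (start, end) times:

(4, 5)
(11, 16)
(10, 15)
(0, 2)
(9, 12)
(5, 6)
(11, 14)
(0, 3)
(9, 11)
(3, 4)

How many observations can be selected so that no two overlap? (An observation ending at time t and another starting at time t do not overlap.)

6

By end time: (0,2), (0,3), (3,4), (4,5), (5,6), (9,11), (9,12), (11,14), (10,15), (11,16).
Pick (0,2); next start ≥ 2 → (3,4); next start ≥ 4 → (4,5); next start ≥ 5 → (5,6); next start ≥ 6 → (9,11); next start ≥ 11 → (11,14).
Selected 6 observations.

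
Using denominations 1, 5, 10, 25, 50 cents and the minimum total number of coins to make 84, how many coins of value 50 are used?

1

84 − 1×50→34 − 1×25→9 − 1×5→4 − 4×1→0
Count of 50: 1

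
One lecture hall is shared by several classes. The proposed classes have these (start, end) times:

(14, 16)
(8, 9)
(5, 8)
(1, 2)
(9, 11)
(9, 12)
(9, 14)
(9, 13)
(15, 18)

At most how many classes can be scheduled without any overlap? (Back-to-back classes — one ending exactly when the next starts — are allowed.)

Sorted by end: (1,2)  (5,8)  (8,9)  (9,11)  (9,12)  (9,13)  (9,14)  (14,16)  (15,18)
take (1,2); take (5,8); take (8,9); take (9,11); skip (9,12); skip (9,14); take (14,16).
Selected 5 classes.

5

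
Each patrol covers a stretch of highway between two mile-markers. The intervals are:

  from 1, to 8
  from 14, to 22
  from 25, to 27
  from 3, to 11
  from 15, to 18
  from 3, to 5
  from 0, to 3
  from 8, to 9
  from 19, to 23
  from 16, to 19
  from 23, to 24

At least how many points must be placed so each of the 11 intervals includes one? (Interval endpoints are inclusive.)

Sorted: [0,3] [3,5] [1,8] [8,9] [3,11] [15,18] [16,19] [14,22] [19,23] [23,24] [25,27]
{[0,3],[3,5],[1,8]} hit by 3; {[8,9],[3,11]} hit by 9; {[15,18],[16,19],[14,22]} hit by 18; {[19,23],[23,24]} hit by 23; {[25,27]} hit by 27.
Points: 3, 9, 18, 23, 27 (5 total).

5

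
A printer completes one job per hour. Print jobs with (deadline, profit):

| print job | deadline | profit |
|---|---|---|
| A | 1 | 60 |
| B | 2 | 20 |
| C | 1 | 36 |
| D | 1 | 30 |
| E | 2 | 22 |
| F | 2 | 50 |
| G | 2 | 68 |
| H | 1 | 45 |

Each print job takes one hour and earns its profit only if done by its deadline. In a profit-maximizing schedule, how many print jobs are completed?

2

Profit order: G=68 A=60 F=50 H=45 C=36 D=30 E=22 B=20
Assign: G→slot 2, A→slot 1, F skipped, H skipped, C skipped, D skipped, E skipped, B skipped.
Slots: [1:A] [2:G]
2 of 8 scheduled.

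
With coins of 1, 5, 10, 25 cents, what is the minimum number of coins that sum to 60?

3

Use the largest denomination that fits, subtract, and repeat.
60 − 2×25→10 − 1×10→0
Total coins = 2 + 1 = 3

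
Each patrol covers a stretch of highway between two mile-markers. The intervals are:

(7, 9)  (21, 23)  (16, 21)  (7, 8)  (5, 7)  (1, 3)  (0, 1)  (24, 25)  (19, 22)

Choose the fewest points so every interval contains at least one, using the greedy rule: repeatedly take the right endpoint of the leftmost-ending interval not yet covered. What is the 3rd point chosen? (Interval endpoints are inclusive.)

21

By right end: [0,1]  [1,3]  [5,7]  [7,8]  [7,9]  [16,21]  [19,22]  [21,23]  [24,25]
[0,1] uncovered → point at 1; [5,7] uncovered → point at 7; [16,21] uncovered → point at 21; [24,25] uncovered → point at 25.
Points: 1, 7, 21, 25 (4 total).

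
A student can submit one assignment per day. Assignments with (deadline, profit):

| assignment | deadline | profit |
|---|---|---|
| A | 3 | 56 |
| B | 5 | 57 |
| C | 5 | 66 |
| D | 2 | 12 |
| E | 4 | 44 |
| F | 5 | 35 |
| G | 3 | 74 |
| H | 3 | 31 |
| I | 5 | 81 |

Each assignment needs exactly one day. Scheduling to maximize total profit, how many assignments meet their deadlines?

Take jobs in profit order; each goes to the latest open slot no later than its deadline.
Profit order: I=81 G=74 C=66 B=57 A=56 E=44 F=35 H=31 D=12
Assign: I→slot 5, G→slot 3, C→slot 4, B→slot 2, A→slot 1, E skipped, F skipped, H skipped, D skipped.
Slots: [1:A] [2:B] [3:G] [4:C] [5:I]
5 of 9 scheduled.

5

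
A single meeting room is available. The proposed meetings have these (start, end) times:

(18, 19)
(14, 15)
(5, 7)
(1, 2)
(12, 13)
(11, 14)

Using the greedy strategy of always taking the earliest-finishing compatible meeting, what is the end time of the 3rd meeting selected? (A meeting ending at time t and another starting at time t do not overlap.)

Sort by end time and greedily take each interval whose start is ≥ the last chosen end.
Sorted by end: (1,2)  (5,7)  (12,13)  (11,14)  (14,15)  (18,19)
take (1,2); take (5,7); take (12,13); skip (11,14); take (14,15); take (18,19).
Selected: (1,2) (5,7) (12,13) (14,15) (18,19)

13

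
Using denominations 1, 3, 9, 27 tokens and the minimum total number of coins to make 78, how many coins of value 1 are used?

78 = 2×27 + 2×9 + 2×3
Count of 1: 0

0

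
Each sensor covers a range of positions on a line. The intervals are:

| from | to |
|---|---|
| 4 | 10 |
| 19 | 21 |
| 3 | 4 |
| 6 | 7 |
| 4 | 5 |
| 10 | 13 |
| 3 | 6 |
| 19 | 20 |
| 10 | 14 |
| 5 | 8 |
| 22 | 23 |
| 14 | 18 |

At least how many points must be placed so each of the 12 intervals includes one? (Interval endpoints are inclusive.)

6

Sort by right endpoint; whenever an interval is uncovered, place a point at its right end.
By right end: [3,4]  [4,5]  [3,6]  [6,7]  [5,8]  [4,10]  [10,13]  [10,14]  [14,18]  [19,20]  [19,21]  [22,23]
[3,4] uncovered → point at 4; [6,7] uncovered → point at 7; [10,13] uncovered → point at 13; [14,18] uncovered → point at 18; [19,20] uncovered → point at 20; [22,23] uncovered → point at 23.
Points: 4, 7, 13, 18, 20, 23 (6 total).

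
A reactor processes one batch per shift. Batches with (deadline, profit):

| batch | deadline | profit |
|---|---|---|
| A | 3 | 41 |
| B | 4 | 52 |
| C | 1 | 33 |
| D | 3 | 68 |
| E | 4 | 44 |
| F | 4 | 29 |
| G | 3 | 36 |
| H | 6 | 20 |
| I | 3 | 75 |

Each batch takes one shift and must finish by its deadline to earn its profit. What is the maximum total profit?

259

Sort by profit descending; place each in the latest free slot ≤ its deadline.
By profit: I(d3,75), D(d3,68), B(d4,52), E(d4,44), A(d3,41), G(d3,36), C(d1,33), F(d4,29), H(d6,20)
I→slot 3; D→slot 2; B→slot 4; E→slot 1; A skipped; G skipped; C skipped; F skipped; H→slot 6.
Profit = 44 + 68 + 75 + 52 + 20 = 259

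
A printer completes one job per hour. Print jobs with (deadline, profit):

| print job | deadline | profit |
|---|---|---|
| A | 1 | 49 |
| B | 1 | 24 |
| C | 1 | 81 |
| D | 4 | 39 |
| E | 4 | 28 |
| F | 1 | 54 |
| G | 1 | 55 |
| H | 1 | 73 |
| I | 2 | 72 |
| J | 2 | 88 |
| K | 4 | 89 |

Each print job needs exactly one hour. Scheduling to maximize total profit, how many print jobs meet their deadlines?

By profit: K(d4,89), J(d2,88), C(d1,81), H(d1,73), I(d2,72), G(d1,55), F(d1,54), A(d1,49), D(d4,39), E(d4,28), B(d1,24)
K→slot 4; J→slot 2; C→slot 1; H skipped; I skipped; G skipped; F skipped; A skipped; D→slot 3; E skipped; B skipped.
4 of 11 scheduled.

4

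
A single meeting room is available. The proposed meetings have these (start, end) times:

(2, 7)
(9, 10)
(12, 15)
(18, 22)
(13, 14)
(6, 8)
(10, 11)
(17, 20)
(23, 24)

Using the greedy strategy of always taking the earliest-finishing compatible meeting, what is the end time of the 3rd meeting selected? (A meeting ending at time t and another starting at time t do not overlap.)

Order by finish time; keep every interval that doesn't clash with the previous kept one.
Sorted by end: (2,7)  (6,8)  (9,10)  (10,11)  (13,14)  (12,15)  (17,20)  (18,22)  (23,24)
take (2,7); take (9,10); take (10,11); take (13,14); skip (12,15); take (17,20); take (23,24).
Selected: (2,7) (9,10) (10,11) (13,14) (17,20) (23,24)

11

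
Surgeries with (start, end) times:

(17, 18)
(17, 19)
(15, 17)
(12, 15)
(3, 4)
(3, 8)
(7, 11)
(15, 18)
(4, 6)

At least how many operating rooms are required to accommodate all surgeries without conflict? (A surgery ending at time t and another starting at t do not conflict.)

The answer is the maximum number of intervals overlapping at any instant.
Events (time:±→running): 3:+→1 3:+→2 4:-→1 4:+→2 6:-→1 7:+→2 8:-→1 11:-→0 12:+→1 15:-→0 15:+→1 15:+→2 17:-→1 17:+→2 17:+→3 … peak 3.

3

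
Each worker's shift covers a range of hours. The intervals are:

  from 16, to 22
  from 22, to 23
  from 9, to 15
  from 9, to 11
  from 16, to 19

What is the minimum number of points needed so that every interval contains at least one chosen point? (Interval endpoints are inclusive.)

Process intervals by earliest right end; each time one isn't hit yet, stab at its right endpoint.
Sorted: [9,11] [9,15] [16,19] [16,22] [22,23]
{[9,11],[9,15]} hit by 11; {[16,19],[16,22]} hit by 19; {[22,23]} hit by 23.
Points: 11, 19, 23 (3 total).

3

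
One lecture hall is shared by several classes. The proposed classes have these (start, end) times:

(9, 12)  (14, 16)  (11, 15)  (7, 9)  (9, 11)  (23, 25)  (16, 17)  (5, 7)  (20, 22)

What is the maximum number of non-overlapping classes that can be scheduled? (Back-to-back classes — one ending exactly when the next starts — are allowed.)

Sorted by end: (5,7)  (7,9)  (9,11)  (9,12)  (11,15)  (14,16)  (16,17)  (20,22)  (23,25)
take (5,7); take (7,9); take (9,11); take (11,15); take (16,17); take (20,22); take (23,25).
Selected 7 classes.

7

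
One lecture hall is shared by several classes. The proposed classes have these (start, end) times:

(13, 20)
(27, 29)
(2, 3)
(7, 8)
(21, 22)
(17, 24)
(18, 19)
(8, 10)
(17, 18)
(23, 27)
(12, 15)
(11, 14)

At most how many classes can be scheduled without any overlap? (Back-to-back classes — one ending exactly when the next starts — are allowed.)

Greedy by earliest finish: after sorting by end time, pick each interval compatible with the last pick.
Sorted by end: (2,3)  (7,8)  (8,10)  (11,14)  (12,15)  (17,18)  (18,19)  (13,20)  (21,22)  (17,24)  (23,27)  (27,29)
take (2,3); take (7,8); take (8,10); take (11,14); take (17,18); take (18,19); take (21,22); take (23,27); take (27,29).
Selected 9 classes.

9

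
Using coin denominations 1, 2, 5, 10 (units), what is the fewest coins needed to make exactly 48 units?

48 = 4×10 + 1×5 + 1×2 + 1×1
Total coins = 4 + 1 + 1 + 1 = 7

7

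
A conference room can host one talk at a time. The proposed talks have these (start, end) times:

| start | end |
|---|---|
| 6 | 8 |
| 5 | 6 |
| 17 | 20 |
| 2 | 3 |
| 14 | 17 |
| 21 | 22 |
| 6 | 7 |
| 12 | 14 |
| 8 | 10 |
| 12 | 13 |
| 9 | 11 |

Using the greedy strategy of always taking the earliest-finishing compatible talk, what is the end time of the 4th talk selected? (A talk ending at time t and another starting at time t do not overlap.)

10

Sort by end time and greedily take each interval whose start is ≥ the last chosen end.
By end time: (2,3), (5,6), (6,7), (6,8), (8,10), (9,11), (12,13), (12,14), (14,17), (17,20), (21,22).
Pick (2,3); next start ≥ 3 → (5,6); next start ≥ 6 → (6,7); next start ≥ 7 → (8,10); next start ≥ 10 → (12,13); next start ≥ 13 → (14,17); next start ≥ 17 → (17,20); next start ≥ 20 → (21,22).
Selected: (2,3) (5,6) (6,7) (8,10) (12,13) (14,17) (17,20) (21,22)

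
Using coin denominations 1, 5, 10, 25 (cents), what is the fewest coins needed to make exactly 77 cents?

5

Greedy: take as many of the largest coin as possible, then repeat with the remainder.
77 = 3×25 + 2×1
Total coins = 3 + 2 = 5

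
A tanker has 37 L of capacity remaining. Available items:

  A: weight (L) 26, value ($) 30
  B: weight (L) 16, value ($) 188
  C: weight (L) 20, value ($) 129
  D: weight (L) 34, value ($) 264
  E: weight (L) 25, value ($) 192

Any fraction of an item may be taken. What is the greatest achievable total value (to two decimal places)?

351.06

Sort by value per unit weight and fill in that order.
Ratios (sorted): B 11.75, D 7.76, E 7.68, C 6.45, A 1.15
take B (16 @ 188); take 21/34 of D → 163.06. Capacity used 37/37.
Total value = 351.06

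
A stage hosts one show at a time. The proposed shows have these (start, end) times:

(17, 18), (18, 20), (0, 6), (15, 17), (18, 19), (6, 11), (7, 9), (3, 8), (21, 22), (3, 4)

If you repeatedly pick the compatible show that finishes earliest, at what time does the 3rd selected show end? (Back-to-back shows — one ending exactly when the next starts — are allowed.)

Sorted by end: (3,4)  (0,6)  (3,8)  (7,9)  (6,11)  (15,17)  (17,18)  (18,19)  (18,20)  (21,22)
take (3,4); skip (3,8); take (7,9); skip (6,11); take (15,17); take (17,18); take (18,19); take (21,22).
Selected: (3,4) (7,9) (15,17) (17,18) (18,19) (21,22)

17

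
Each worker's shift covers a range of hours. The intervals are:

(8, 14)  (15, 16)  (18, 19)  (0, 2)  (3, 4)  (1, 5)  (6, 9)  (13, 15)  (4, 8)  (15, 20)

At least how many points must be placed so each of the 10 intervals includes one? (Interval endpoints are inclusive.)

5

By right end: [0,2]  [3,4]  [1,5]  [4,8]  [6,9]  [8,14]  [13,15]  [15,16]  [18,19]  [15,20]
[0,2] uncovered → point at 2; [3,4] uncovered → point at 4; [6,9] uncovered → point at 9; [13,15] uncovered → point at 15; [18,19] uncovered → point at 19.
Points: 2, 4, 9, 15, 19 (5 total).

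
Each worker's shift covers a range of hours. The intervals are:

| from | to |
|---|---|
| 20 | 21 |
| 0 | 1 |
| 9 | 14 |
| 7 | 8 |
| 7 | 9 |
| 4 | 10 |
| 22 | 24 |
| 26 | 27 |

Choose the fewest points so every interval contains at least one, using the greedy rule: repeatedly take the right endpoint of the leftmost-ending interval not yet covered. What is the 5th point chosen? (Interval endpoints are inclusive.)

Process intervals by earliest right end; each time one isn't hit yet, stab at its right endpoint.
By right end: [0,1]  [7,8]  [7,9]  [4,10]  [9,14]  [20,21]  [22,24]  [26,27]
[0,1] uncovered → point at 1; [7,8] uncovered → point at 8; [9,14] uncovered → point at 14; [20,21] uncovered → point at 21; [22,24] uncovered → point at 24; [26,27] uncovered → point at 27.
Points: 1, 8, 14, 21, 24, 27 (6 total).

24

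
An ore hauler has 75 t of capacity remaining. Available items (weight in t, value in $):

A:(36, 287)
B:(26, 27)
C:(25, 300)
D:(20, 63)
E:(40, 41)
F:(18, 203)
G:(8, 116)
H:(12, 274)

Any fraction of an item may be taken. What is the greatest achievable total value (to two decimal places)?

Greedy by value/weight ratio, highest first.
Ratios (sorted): H 22.83, G 14.50, C 12.00, F 11.28, A 7.97, D 3.15, B 1.04, E 1.02
take H (12 @ 274); take G (8 @ 116); take C (25 @ 300); take F (18 @ 203); take 12/36 of A → 95.67. Capacity used 75/75.
Total value = 988.67

988.67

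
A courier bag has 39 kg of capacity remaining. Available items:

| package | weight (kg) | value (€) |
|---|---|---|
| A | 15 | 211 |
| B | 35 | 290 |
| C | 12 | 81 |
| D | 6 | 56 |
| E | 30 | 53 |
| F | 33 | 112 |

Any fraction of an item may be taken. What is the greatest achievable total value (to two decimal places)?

Greedy by value/weight ratio, highest first.
Ratios (sorted): A 14.07, D 9.33, B 8.29, C 6.75, F 3.39, E 1.77
take A (15 @ 211); take D (6 @ 56); take 18/35 of B → 149.14. Capacity used 39/39.
Total value = 416.14

416.14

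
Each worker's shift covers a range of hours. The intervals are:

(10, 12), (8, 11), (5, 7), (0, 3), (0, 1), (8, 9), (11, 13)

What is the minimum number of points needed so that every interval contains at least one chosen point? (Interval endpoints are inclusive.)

Process intervals by earliest right end; each time one isn't hit yet, stab at its right endpoint.
By right end: [0,1]  [0,3]  [5,7]  [8,9]  [8,11]  [10,12]  [11,13]
[0,1] uncovered → point at 1; [5,7] uncovered → point at 7; [8,9] uncovered → point at 9; [10,12] uncovered → point at 12.
Points: 1, 7, 9, 12 (4 total).

4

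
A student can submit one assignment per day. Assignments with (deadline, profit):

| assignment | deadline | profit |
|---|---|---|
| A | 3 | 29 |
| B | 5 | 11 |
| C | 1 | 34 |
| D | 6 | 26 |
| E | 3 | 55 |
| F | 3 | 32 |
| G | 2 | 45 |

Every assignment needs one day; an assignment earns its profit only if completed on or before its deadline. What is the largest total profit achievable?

171

By profit: E(d3,55), G(d2,45), C(d1,34), F(d3,32), A(d3,29), D(d6,26), B(d5,11)
E→slot 3; G→slot 2; C→slot 1; F skipped; A skipped; D→slot 6; B→slot 5.
Profit = 34 + 45 + 55 + 11 + 26 = 171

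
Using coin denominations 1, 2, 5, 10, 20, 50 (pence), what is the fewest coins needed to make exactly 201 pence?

5

201 = 4×50 + 1×1
Total coins = 4 + 1 = 5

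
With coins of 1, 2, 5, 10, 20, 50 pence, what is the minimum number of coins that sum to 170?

4

Greedy: take as many of the largest coin as possible, then repeat with the remainder.
170 = 3×50 + 1×20
Total coins = 3 + 1 = 4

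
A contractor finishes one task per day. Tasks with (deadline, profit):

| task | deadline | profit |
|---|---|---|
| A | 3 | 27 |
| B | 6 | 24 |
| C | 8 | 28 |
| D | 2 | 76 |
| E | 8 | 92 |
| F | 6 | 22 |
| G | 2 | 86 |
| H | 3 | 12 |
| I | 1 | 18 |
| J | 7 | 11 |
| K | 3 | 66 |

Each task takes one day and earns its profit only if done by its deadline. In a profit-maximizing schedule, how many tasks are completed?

Sort by profit descending; place each in the latest free slot ≤ its deadline.
By profit: E(d8,92), G(d2,86), D(d2,76), K(d3,66), C(d8,28), A(d3,27), B(d6,24), F(d6,22), I(d1,18), H(d3,12), J(d7,11)
E→slot 8; G→slot 2; D→slot 1; K→slot 3; C→slot 7; A skipped; B→slot 6; F→slot 5; I skipped; H skipped; J→slot 4.
8 of 11 scheduled.

8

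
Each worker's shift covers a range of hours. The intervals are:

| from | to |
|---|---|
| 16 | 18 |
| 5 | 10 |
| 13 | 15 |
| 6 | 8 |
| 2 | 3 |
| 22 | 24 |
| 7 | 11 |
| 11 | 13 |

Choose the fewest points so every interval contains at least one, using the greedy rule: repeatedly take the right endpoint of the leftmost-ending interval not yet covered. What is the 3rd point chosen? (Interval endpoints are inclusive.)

By right end: [2,3]  [6,8]  [5,10]  [7,11]  [11,13]  [13,15]  [16,18]  [22,24]
[2,3] uncovered → point at 3; [6,8] uncovered → point at 8; [11,13] uncovered → point at 13; [16,18] uncovered → point at 18; [22,24] uncovered → point at 24.
Points: 3, 8, 13, 18, 24 (5 total).

13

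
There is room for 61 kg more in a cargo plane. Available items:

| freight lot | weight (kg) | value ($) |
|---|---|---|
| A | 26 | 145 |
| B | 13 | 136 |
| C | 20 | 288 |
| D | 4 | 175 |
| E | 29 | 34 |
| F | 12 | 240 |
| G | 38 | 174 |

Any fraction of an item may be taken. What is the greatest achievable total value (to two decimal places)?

Sort by value per unit weight and fill in that order.
Order: D (175/4=43.75) > F (240/12=20.00) > C (288/20=14.40) > B (136/13=10.46) > A (145/26=5.58) > G (174/38=4.58) > E (34/29=1.17)
Fill: take D (4 @ 175) → take F (12 @ 240) → take C (20 @ 288) → take B (13 @ 136) → take 12/26 of A → 66.92; 61/61 used.
Total value = 905.92

905.92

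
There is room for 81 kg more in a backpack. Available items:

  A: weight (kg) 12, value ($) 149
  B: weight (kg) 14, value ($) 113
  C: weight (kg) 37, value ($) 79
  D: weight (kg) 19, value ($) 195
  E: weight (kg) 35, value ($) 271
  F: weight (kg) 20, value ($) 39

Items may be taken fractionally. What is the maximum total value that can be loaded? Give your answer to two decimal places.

Order: A (149/12=12.42) > D (195/19=10.26) > B (113/14=8.07) > E (271/35=7.74) > C (79/37=2.14) > F (39/20=1.95)
Fill: take A (12 @ 149) → take D (19 @ 195) → take B (14 @ 113) → take E (35 @ 271) → take 1/37 of C → 2.14; 81/81 used.
Total value = 730.14

730.14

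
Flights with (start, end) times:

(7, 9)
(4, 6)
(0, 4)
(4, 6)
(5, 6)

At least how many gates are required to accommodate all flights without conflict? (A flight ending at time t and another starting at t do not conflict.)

3

Count concurrent intervals with a sweep; the peak is the room count.
starts: [0, 4, 4, 5, 7]
ends:   [4, 6, 6, 6, 9]
s0→1 e4→0 s4→1 s4→2 s5→3  — peak 3.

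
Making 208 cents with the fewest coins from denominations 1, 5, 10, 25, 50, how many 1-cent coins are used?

Greedy: take as many of the largest coin as possible, then repeat with the remainder.
208 − 4×50→8 − 1×5→3 − 3×1→0
Count of 1: 3

3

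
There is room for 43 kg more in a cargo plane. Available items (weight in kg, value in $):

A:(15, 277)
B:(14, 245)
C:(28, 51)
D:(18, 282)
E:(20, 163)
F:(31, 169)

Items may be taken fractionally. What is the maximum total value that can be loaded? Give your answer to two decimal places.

Sort by value per unit weight and fill in that order.
Ratios (sorted): A 18.47, B 17.50, D 15.67, E 8.15, F 5.45, C 1.82
take A (15 @ 277); take B (14 @ 245); take 14/18 of D → 219.33. Capacity used 43/43.
Total value = 741.33

741.33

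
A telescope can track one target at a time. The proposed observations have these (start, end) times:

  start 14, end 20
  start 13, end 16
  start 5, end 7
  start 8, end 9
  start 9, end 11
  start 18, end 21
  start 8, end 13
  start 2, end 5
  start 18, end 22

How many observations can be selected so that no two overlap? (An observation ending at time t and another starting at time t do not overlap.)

6

Greedy by earliest finish: after sorting by end time, pick each interval compatible with the last pick.
Sorted by end: (2,5)  (5,7)  (8,9)  (9,11)  (8,13)  (13,16)  (14,20)  (18,21)  (18,22)
take (2,5); take (5,7); take (8,9); take (9,11); skip (8,13); take (13,16); skip (14,20); take (18,21); skip (18,22).
Selected 6 observations.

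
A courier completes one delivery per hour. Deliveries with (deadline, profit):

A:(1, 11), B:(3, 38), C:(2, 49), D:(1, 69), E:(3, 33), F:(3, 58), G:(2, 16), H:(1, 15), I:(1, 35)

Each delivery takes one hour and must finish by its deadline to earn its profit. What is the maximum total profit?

By profit: D(d1,69), F(d3,58), C(d2,49), B(d3,38), I(d1,35), E(d3,33), G(d2,16), H(d1,15), A(d1,11)
D→slot 1; F→slot 3; C→slot 2; B skipped; I skipped; E skipped; G skipped; H skipped; A skipped.
Profit = 69 + 49 + 58 = 176

176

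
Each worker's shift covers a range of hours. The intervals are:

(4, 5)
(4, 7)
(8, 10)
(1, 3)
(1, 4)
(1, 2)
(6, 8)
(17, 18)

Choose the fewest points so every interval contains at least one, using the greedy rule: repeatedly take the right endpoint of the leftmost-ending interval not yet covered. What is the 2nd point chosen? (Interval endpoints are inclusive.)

5

Sorted: [1,2] [1,3] [1,4] [4,5] [4,7] [6,8] [8,10] [17,18]
{[1,2],[1,3],[1,4]} hit by 2; {[4,5],[4,7]} hit by 5; {[6,8],[8,10]} hit by 8; {[17,18]} hit by 18.
Points: 2, 5, 8, 18 (4 total).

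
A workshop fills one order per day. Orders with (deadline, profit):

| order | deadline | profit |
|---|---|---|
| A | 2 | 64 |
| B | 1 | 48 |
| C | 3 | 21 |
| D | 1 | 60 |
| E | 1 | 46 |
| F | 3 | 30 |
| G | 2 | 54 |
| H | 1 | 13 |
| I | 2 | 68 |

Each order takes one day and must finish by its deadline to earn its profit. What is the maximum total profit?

Take jobs in profit order; each goes to the latest open slot no later than its deadline.
By profit: I(d2,68), A(d2,64), D(d1,60), G(d2,54), B(d1,48), E(d1,46), F(d3,30), C(d3,21), H(d1,13)
I→slot 2; A→slot 1; D skipped; G skipped; B skipped; E skipped; F→slot 3; C skipped; H skipped.
Profit = 64 + 68 + 30 = 162

162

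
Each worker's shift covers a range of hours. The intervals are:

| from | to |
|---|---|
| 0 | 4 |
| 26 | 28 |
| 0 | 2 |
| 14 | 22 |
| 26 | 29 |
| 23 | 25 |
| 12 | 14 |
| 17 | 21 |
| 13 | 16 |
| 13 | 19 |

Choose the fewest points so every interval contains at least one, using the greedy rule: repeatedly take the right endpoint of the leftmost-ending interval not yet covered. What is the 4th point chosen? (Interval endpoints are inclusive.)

25

Process intervals by earliest right end; each time one isn't hit yet, stab at its right endpoint.
Sorted: [0,2] [0,4] [12,14] [13,16] [13,19] [17,21] [14,22] [23,25] [26,28] [26,29]
{[0,2],[0,4]} hit by 2; {[12,14],[13,16],[13,19]} hit by 14; {[17,21],[14,22]} hit by 21; {[23,25]} hit by 25; {[26,28],[26,29]} hit by 28.
Points: 2, 14, 21, 25, 28 (5 total).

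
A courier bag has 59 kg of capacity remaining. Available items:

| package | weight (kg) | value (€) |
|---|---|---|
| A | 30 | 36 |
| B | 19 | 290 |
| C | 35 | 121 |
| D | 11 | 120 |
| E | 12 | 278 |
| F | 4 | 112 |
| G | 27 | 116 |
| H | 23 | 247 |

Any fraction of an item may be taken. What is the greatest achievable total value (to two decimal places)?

Ratios (sorted): F 28.00, E 23.17, B 15.26, D 10.91, H 10.74, G 4.30, C 3.46, A 1.20
take F (4 @ 112); take E (12 @ 278); take B (19 @ 290); take D (11 @ 120); take 13/23 of H → 139.61. Capacity used 59/59.
Total value = 939.61

939.61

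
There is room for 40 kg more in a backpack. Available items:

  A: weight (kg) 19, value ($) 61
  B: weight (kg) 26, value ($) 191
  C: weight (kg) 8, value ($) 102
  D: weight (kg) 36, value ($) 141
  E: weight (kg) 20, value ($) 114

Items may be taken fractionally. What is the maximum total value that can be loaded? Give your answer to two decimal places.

Sort by value per unit weight and fill in that order.
Ratios (sorted): C 12.75, B 7.35, E 5.70, D 3.92, A 3.21
take C (8 @ 102); take B (26 @ 191); take 6/20 of E → 34.20. Capacity used 40/40.
Total value = 327.20

327.20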